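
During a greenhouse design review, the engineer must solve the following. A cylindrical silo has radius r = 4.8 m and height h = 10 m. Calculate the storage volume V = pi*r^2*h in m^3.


V = pi * r^2 * h
  = pi * 4.8^2 * 10
  = pi * 23.04 * 10
  = 723.82 m^3


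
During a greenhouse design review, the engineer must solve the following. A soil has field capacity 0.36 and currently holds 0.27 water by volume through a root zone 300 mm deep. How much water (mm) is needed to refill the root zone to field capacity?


SMD = (FC - theta) * D
    = (0.36 - 0.27) * 300
    = 0.090 * 300
    = 27 mm


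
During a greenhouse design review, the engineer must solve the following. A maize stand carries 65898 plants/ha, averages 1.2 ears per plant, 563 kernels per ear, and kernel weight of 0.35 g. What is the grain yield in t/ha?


Y = density * ears * kernels * kw
  = 65898 * 1.2 * 563 * 0.35 g/ha
  = 15582241.08 g/ha
  = 15582.24 kg/ha = 15.58 t/ha


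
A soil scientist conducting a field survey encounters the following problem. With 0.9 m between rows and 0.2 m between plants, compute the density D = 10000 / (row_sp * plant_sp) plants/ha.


D = 10000 / (row_sp * plant_sp)
  = 10000 / (0.9 * 0.2)
  = 10000 / 0.1800
  = 55555.56 plants/ha


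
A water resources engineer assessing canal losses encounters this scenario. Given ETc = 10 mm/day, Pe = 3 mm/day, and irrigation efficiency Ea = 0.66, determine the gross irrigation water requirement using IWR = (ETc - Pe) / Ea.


IWR = (ETc - Pe) / Ea
    = (10 - 3) / 0.66
    = 7 / 0.66
    = 10.61 mm/day


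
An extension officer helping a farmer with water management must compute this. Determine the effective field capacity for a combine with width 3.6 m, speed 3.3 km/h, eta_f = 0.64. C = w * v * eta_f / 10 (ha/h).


C = w * v * eta_f / 10
  = 3.6 * 3.3 * 0.64 / 10
  = 7.60 / 10
  = 0.76 ha/h


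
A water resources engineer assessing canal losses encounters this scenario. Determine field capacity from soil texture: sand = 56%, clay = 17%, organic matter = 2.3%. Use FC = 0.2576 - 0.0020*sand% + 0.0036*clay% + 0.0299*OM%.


FC = 0.2576 - 0.0020*56 + 0.0036*17 + 0.0299*2.3
   = 0.2576 - 0.1120 + 0.0612 + 0.0688
   = 0.2756


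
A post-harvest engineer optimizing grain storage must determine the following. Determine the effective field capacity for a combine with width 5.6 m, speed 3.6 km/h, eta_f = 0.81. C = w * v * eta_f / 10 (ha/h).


C = w * v * eta_f / 10
  = 5.6 * 3.6 * 0.81 / 10
  = 16.33 / 10
  = 1.63 ha/h


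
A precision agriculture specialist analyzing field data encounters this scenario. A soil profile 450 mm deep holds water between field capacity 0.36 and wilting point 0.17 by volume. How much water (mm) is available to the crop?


AW = (FC - WP) * D
   = (0.36 - 0.17) * 450
   = 0.19 * 450
   = 85.50 mm


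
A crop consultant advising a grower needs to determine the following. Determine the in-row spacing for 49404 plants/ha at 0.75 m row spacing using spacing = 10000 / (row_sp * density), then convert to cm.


spacing = 10000 / (row_sp * density)
        = 10000 / (0.75 * 49404)
        = 10000 / 37053
        = 0.26988 m = 26.99 cm


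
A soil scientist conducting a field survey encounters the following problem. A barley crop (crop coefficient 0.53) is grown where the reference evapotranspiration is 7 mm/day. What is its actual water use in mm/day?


ETc = Kc * ET0
    = 0.53 * 7
    = 3.71 mm/day


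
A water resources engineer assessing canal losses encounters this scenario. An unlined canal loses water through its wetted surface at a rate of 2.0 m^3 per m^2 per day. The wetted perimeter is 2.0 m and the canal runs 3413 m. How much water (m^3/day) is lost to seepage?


S = C * P * L
  = 2.0 * 2.0 * 3413
  = 13652 m^3/day


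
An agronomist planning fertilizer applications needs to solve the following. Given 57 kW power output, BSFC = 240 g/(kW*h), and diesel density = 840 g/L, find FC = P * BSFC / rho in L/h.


FC = P * BSFC / rho_fuel
   = 57 * 240 / 840
   = 13680 / 840
   = 16.29 L/h


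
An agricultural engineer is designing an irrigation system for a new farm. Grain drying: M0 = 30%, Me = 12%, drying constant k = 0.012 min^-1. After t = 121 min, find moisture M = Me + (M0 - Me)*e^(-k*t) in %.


M = Me + (M0 - Me) * e^(-k*t)
  = 12 + (30 - 12) * e^(-0.012*121)
  = 12 + 18 * e^(-1.452)
  = 12 + 18 * 0.23410
  = 12 + 4.2138
  = 16.21%


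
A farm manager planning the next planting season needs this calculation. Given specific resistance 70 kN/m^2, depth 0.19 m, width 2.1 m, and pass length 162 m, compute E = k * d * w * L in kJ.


E = k * d * w * L
  = 70 * 0.19 * 2.1 * 162
  = 4524.66 kJ


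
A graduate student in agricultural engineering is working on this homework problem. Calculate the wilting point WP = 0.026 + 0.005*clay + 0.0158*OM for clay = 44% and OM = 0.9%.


WP = 0.026 + 0.005*44 + 0.0158*0.9
   = 0.026 + 0.2200 + 0.0142
   = 0.2602


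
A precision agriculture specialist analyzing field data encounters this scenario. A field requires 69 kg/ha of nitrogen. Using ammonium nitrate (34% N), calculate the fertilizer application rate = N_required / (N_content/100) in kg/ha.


Rate = N_required / (N_content / 100)
     = 69 / (34 / 100)
     = 69 / 0.34
     = 202.94 kg/ha


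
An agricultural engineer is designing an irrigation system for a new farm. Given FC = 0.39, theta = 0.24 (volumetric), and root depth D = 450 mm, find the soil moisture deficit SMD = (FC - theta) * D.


SMD = (FC - theta) * D
    = (0.39 - 0.24) * 450
    = 0.150 * 450
    = 67.50 mm


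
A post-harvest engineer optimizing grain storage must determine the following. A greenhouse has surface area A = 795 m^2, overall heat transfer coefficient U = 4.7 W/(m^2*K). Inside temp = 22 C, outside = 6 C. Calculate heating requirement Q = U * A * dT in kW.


dT = 22 - (6) = 16 K
Q = U * A * dT
  = 4.7 * 795 * 16
  = 59784 W = 59.78 kW


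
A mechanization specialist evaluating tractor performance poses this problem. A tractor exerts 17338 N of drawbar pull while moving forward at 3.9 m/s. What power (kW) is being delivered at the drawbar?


P = F * v / 1000
  = 17338 * 3.9 / 1000
  = 67618.20 / 1000
  = 67.62 kW


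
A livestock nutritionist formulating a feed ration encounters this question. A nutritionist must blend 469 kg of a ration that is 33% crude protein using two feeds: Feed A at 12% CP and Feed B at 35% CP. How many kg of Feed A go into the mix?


parts_A = CP_b - target = 35 - 33 = 2
parts_B = target - CP_a = 33 - 12 = 21
total_parts = 2 + 21 = 23
Feed A = 469 * 2 / 23 = 40.78 kg
Feed B = 469 * 21 / 23 = 428.22 kg

40.78 kg


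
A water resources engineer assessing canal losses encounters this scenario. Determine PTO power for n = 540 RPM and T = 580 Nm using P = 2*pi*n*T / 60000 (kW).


P = 2*pi*n*T / 60000
  = 2*pi * 540 * 580 / 60000
  = 1967893.64 / 60000
  = 32.80 kW


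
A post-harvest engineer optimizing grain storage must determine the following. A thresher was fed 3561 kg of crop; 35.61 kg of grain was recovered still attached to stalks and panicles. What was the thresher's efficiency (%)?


eta = (total - unthreshed) / total * 100
    = (3561 - 35.61) / 3561 * 100
    = 3525.39 / 3561 * 100
    = 99%


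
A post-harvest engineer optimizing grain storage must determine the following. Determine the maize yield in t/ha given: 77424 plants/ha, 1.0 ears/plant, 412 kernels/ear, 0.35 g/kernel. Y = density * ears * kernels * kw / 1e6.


Y = density * ears * kernels * kw
  = 77424 * 1.0 * 412 * 0.35 g/ha
  = 11164540.80 g/ha
  = 11164.54 kg/ha = 11.16 t/ha


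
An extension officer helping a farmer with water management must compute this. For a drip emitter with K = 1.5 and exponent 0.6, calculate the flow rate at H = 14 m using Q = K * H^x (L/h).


Q = K * H^x
  = 1.5 * 14^0.6
  = 1.5 * 4.8717
  = 7.31 L/h


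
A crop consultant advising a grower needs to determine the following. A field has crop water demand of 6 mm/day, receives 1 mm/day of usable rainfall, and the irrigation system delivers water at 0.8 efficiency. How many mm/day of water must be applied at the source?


IWR = (ETc - Pe) / Ea
    = (6 - 1) / 0.8
    = 5 / 0.8
    = 6.25 mm/day


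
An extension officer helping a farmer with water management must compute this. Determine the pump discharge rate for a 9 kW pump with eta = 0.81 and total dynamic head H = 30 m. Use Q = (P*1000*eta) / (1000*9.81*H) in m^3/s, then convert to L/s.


Q = (P * 1000 * eta) / (rho * g * H)
  = (9 * 1000 * 0.81) / (1000 * 9.81 * 30)
  = 7290 / 294300
  = 0.02477 m^3/s = 24.77 L/s


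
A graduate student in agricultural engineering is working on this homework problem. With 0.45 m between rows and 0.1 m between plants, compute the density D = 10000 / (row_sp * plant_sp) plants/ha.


D = 10000 / (row_sp * plant_sp)
  = 10000 / (0.45 * 0.1)
  = 10000 / 0.0450
  = 222222.22 plants/ha


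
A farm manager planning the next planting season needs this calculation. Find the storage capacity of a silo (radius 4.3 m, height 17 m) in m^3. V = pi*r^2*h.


V = pi * r^2 * h
  = pi * 4.3^2 * 17
  = pi * 18.49 * 17
  = 987.50 m^3


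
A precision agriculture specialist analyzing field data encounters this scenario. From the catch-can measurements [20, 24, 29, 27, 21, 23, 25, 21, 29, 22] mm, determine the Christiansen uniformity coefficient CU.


xbar = 241 / 10 = 24.100
sum|xi - xbar| = 27.200
CU = 100 * (1 - 27.200 / (10 * 24.100))
   = 100 * (1 - 0.1129)
   = 88.71%


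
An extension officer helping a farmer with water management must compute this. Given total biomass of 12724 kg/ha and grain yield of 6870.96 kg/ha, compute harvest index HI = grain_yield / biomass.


HI = grain_yield / biomass
   = 6870.96 / 12724
   = 0.54


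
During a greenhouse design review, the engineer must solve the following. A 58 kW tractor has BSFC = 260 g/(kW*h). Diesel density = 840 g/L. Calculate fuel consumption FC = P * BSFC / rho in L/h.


FC = P * BSFC / rho_fuel
   = 58 * 260 / 840
   = 15080 / 840
   = 17.95 L/h


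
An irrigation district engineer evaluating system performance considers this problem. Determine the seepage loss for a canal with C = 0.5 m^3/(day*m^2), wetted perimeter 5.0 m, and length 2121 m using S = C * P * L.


S = C * P * L
  = 0.5 * 5.0 * 2121
  = 5302.50 m^3/day


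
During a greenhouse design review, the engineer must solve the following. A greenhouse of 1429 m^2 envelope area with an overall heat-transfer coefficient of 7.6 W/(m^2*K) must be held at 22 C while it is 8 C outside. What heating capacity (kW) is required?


dT = 22 - (8) = 14 K
Q = U * A * dT
  = 7.6 * 1429 * 14
  = 152045.60 W = 152.05 kW


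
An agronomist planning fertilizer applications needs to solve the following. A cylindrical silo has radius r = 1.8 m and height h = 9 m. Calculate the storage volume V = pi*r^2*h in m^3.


V = pi * r^2 * h
  = pi * 1.8^2 * 9
  = pi * 3.24 * 9
  = 91.61 m^3


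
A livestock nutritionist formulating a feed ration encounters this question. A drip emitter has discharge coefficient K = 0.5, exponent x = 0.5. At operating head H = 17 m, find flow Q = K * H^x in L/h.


Q = K * H^x
  = 0.5 * 17^0.5
  = 0.5 * 4.1231
  = 2.06 L/h


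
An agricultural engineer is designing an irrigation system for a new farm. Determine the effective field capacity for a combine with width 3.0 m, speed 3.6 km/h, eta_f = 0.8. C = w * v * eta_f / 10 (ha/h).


C = w * v * eta_f / 10
  = 3.0 * 3.6 * 0.8 / 10
  = 8.64 / 10
  = 0.86 ha/h


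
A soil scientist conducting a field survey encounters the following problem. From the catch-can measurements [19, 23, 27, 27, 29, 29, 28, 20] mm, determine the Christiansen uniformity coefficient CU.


xbar = 202 / 8 = 25.250
sum|xi - xbar| = 27.500
CU = 100 * (1 - 27.500 / (8 * 25.250))
   = 100 * (1 - 0.1361)
   = 86.39%


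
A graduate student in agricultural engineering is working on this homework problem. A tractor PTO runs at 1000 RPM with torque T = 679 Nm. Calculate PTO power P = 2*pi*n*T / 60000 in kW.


P = 2*pi*n*T / 60000
  = 2*pi * 1000 * 679 / 60000
  = 4266282.82 / 60000
  = 71.10 kW


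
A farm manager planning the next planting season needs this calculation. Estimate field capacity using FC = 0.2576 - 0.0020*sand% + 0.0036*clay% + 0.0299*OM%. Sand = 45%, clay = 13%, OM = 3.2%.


FC = 0.2576 - 0.0020*45 + 0.0036*13 + 0.0299*3.2
   = 0.2576 - 0.0900 + 0.0468 + 0.0957
   = 0.3101


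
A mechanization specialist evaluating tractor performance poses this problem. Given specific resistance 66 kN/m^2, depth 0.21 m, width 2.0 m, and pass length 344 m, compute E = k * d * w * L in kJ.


E = k * d * w * L
  = 66 * 0.21 * 2.0 * 344
  = 9535.68 kJ


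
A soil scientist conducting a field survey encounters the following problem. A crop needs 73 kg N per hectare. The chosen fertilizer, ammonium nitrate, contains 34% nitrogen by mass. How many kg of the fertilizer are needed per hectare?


Rate = N_required / (N_content / 100)
     = 73 / (34 / 100)
     = 73 / 0.34
     = 214.71 kg/ha


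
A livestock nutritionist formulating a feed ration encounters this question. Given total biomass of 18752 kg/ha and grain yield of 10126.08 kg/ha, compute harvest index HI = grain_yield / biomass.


HI = grain_yield / biomass
   = 10126.08 / 18752
   = 0.54


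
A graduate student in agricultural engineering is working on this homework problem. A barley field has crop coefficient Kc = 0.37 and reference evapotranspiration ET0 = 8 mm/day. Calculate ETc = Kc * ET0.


ETc = Kc * ET0
    = 0.37 * 8
    = 2.96 mm/day


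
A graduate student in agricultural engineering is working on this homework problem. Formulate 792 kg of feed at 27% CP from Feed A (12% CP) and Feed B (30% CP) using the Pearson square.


parts_A = CP_b - target = 30 - 27 = 3
parts_B = target - CP_a = 27 - 12 = 15
total_parts = 3 + 15 = 18
Feed A = 792 * 3 / 18 = 132 kg
Feed B = 792 * 15 / 18 = 660 kg

132 kg


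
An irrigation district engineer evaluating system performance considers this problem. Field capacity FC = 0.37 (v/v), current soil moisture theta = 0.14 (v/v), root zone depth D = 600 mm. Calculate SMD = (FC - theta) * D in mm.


SMD = (FC - theta) * D
    = (0.37 - 0.14) * 600
    = 0.230 * 600
    = 138 mm


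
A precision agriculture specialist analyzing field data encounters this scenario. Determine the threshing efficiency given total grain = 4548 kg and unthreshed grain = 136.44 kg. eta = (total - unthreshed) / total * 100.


eta = (total - unthreshed) / total * 100
    = (4548 - 136.44) / 4548 * 100
    = 4411.56 / 4548 * 100
    = 97%


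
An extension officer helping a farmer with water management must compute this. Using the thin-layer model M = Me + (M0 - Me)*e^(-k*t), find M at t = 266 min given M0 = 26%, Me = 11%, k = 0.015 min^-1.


M = Me + (M0 - Me) * e^(-k*t)
  = 11 + (26 - 11) * e^(-0.015*266)
  = 11 + 15 * e^(-3.990)
  = 11 + 15 * 0.01850
  = 11 + 0.2775
  = 11.28%


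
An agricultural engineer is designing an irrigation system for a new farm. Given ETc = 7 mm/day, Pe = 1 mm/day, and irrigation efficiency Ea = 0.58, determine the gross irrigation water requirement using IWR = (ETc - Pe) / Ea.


IWR = (ETc - Pe) / Ea
    = (7 - 1) / 0.58
    = 6 / 0.58
    = 10.34 mm/day


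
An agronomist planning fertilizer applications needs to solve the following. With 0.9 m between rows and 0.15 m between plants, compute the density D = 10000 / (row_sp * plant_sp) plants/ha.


D = 10000 / (row_sp * plant_sp)
  = 10000 / (0.9 * 0.15)
  = 10000 / 0.1350
  = 74074.07 plants/ha


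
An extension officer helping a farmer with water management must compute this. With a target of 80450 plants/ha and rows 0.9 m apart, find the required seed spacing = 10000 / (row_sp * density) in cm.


spacing = 10000 / (row_sp * density)
        = 10000 / (0.9 * 80450)
        = 10000 / 72405
        = 0.13811 m = 13.81 cm


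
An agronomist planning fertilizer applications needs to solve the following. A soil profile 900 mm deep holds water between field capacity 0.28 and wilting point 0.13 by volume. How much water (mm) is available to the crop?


AW = (FC - WP) * D
   = (0.28 - 0.13) * 900
   = 0.15 * 900
   = 135 mm


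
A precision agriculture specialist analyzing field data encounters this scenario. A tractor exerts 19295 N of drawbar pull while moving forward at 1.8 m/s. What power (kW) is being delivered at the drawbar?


P = F * v / 1000
  = 19295 * 1.8 / 1000
  = 34731 / 1000
  = 34.73 kW


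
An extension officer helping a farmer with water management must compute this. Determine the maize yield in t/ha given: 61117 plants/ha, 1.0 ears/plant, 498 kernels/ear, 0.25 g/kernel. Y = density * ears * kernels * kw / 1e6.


Y = density * ears * kernels * kw
  = 61117 * 1.0 * 498 * 0.25 g/ha
  = 7609066.50 g/ha
  = 7609.07 kg/ha = 7.61 t/ha


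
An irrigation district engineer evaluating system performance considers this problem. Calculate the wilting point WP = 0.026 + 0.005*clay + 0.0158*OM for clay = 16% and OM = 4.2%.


WP = 0.026 + 0.005*16 + 0.0158*4.2
   = 0.026 + 0.0800 + 0.0664
   = 0.1724


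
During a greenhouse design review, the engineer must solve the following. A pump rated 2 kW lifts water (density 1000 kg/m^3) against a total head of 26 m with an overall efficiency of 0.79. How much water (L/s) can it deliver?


Q = (P * 1000 * eta) / (rho * g * H)
  = (2 * 1000 * 0.79) / (1000 * 9.81 * 26)
  = 1580 / 255060
  = 0.00619 m^3/s = 6.19 L/s


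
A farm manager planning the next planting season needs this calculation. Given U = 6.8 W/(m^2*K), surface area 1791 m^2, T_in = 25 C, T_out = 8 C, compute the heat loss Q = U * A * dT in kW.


dT = 25 - (8) = 17 K
Q = U * A * dT
  = 6.8 * 1791 * 17
  = 207039.60 W = 207.04 kW


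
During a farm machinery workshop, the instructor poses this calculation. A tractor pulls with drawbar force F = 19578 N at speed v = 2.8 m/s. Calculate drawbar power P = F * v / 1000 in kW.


P = F * v / 1000
  = 19578 * 2.8 / 1000
  = 54818.40 / 1000
  = 54.82 kW


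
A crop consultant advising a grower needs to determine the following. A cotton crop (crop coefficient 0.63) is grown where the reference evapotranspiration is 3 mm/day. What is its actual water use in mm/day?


ETc = Kc * ET0
    = 0.63 * 3
    = 1.89 mm/day


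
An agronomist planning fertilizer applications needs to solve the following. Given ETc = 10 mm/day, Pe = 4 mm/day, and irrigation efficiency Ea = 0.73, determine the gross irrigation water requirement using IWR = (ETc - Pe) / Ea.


IWR = (ETc - Pe) / Ea
    = (10 - 4) / 0.73
    = 6 / 0.73
    = 8.22 mm/day


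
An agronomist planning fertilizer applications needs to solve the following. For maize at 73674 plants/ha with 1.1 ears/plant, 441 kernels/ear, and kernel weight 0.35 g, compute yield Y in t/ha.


Y = density * ears * kernels * kw
  = 73674 * 1.1 * 441 * 0.35 g/ha
  = 12508740.09 g/ha
  = 12508.74 kg/ha = 12.51 t/ha


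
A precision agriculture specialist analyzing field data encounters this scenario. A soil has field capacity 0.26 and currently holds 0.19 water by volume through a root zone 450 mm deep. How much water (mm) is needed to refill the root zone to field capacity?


SMD = (FC - theta) * D
    = (0.26 - 0.19) * 450
    = 0.070 * 450
    = 31.50 mm


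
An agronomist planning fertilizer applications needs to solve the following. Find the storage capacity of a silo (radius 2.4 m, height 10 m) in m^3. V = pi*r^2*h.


V = pi * r^2 * h
  = pi * 2.4^2 * 10
  = pi * 5.76 * 10
  = 180.96 m^3


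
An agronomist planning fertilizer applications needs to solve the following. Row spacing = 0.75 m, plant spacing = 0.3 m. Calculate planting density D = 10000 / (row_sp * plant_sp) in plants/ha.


D = 10000 / (row_sp * plant_sp)
  = 10000 / (0.75 * 0.3)
  = 10000 / 0.2250
  = 44444.44 plants/ha


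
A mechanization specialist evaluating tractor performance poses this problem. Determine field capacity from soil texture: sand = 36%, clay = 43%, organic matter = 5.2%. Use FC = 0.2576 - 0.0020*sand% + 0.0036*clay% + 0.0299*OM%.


FC = 0.2576 - 0.0020*36 + 0.0036*43 + 0.0299*5.2
   = 0.2576 - 0.0720 + 0.1548 + 0.1555
   = 0.4959


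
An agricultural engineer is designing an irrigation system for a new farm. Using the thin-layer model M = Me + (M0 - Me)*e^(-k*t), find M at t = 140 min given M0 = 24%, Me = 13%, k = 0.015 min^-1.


M = Me + (M0 - Me) * e^(-k*t)
  = 13 + (24 - 13) * e^(-0.015*140)
  = 13 + 11 * e^(-2.100)
  = 13 + 11 * 0.12246
  = 13 + 1.3470
  = 14.35%


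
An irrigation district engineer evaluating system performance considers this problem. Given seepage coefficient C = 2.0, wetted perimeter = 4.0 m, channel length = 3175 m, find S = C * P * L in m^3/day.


S = C * P * L
  = 2.0 * 4.0 * 3175
  = 25400 m^3/day


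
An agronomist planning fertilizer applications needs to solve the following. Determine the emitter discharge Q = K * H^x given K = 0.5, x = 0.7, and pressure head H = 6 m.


Q = K * H^x
  = 0.5 * 6^0.7
  = 0.5 * 3.5051
  = 1.75 L/h


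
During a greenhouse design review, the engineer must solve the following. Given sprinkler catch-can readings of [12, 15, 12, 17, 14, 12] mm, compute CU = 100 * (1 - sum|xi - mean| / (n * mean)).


xbar = 82 / 6 = 13.667
sum|xi - xbar| = 10
CU = 100 * (1 - 10 / (6 * 13.667))
   = 100 * (1 - 0.1220)
   = 87.80%


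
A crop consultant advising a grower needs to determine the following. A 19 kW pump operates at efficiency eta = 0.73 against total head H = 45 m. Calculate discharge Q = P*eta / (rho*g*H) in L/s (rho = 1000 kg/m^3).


Q = (P * 1000 * eta) / (rho * g * H)
  = (19 * 1000 * 0.73) / (1000 * 9.81 * 45)
  = 13870 / 441450
  = 0.03142 m^3/s = 31.42 L/s


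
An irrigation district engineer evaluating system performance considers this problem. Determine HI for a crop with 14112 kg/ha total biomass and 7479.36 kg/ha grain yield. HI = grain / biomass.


HI = grain_yield / biomass
   = 7479.36 / 14112
   = 0.53


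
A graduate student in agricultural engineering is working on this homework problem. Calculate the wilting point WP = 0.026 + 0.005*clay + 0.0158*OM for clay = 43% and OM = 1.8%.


WP = 0.026 + 0.005*43 + 0.0158*1.8
   = 0.026 + 0.2150 + 0.0284
   = 0.2694


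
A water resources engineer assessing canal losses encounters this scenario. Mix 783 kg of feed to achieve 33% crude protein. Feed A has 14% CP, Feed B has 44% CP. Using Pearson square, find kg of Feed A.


parts_A = CP_b - target = 44 - 33 = 11
parts_B = target - CP_a = 33 - 14 = 19
total_parts = 11 + 19 = 30
Feed A = 783 * 11 / 30 = 287.10 kg
Feed B = 783 * 19 / 30 = 495.90 kg

287.10 kg


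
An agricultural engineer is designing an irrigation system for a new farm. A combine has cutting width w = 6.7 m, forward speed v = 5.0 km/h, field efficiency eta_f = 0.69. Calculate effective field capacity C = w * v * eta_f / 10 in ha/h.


C = w * v * eta_f / 10
  = 6.7 * 5.0 * 0.69 / 10
  = 23.12 / 10
  = 2.31 ha/h


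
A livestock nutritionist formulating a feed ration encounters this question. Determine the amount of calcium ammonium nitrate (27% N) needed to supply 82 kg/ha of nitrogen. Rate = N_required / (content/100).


Rate = N_required / (N_content / 100)
     = 82 / (27 / 100)
     = 82 / 0.27
     = 303.70 kg/ha


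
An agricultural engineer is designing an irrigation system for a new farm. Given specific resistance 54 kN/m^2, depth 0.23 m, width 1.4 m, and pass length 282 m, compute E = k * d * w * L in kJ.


E = k * d * w * L
  = 54 * 0.23 * 1.4 * 282
  = 4903.42 kJ


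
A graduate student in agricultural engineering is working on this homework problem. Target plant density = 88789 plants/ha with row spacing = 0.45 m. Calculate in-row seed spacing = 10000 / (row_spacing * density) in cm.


spacing = 10000 / (row_sp * density)
        = 10000 / (0.45 * 88789)
        = 10000 / 39955.05
        = 0.25028 m = 25.03 cm


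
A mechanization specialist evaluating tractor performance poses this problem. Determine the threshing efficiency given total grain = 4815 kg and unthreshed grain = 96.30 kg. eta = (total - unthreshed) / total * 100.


eta = (total - unthreshed) / total * 100
    = (4815 - 96.30) / 4815 * 100
    = 4718.70 / 4815 * 100
    = 98%


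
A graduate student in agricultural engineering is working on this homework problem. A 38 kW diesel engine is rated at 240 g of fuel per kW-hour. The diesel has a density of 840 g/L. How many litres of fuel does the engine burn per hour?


FC = P * BSFC / rho_fuel
   = 38 * 240 / 840
   = 9120 / 840
   = 10.86 L/h


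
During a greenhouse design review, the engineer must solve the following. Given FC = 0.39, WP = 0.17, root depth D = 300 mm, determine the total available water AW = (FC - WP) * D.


AW = (FC - WP) * D
   = (0.39 - 0.17) * 300
   = 0.22 * 300
   = 66 mm


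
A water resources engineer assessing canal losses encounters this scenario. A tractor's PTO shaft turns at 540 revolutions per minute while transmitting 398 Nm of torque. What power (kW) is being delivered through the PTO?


P = 2*pi*n*T / 60000
  = 2*pi * 540 * 398 / 60000
  = 1350382.19 / 60000
  = 22.51 kW


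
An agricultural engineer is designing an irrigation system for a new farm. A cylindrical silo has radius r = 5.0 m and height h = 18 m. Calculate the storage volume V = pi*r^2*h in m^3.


V = pi * r^2 * h
  = pi * 5.0^2 * 18
  = pi * 25 * 18
  = 1413.72 m^3


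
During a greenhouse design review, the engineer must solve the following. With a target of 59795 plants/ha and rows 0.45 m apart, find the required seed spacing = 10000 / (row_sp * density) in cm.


spacing = 10000 / (row_sp * density)
        = 10000 / (0.45 * 59795)
        = 10000 / 26907.75
        = 0.37164 m = 37.16 cm


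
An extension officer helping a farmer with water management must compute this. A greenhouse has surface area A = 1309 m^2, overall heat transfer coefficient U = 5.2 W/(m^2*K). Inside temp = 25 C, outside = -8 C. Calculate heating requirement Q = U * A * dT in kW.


dT = 25 - (-8) = 33 K
Q = U * A * dT
  = 5.2 * 1309 * 33
  = 224624.40 W = 224.62 kW


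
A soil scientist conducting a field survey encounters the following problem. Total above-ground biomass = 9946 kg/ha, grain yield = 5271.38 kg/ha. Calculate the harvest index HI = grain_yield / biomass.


HI = grain_yield / biomass
   = 5271.38 / 9946
   = 0.53


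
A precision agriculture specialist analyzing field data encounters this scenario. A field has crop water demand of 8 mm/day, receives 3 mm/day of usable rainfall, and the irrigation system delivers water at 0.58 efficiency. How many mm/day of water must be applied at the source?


IWR = (ETc - Pe) / Ea
    = (8 - 3) / 0.58
    = 5 / 0.58
    = 8.62 mm/day


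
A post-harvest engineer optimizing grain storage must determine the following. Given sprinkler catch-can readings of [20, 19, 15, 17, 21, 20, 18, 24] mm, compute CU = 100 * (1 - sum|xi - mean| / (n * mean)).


xbar = 154 / 8 = 19.250
sum|xi - xbar| = 16
CU = 100 * (1 - 16 / (8 * 19.250))
   = 100 * (1 - 0.1039)
   = 89.61%


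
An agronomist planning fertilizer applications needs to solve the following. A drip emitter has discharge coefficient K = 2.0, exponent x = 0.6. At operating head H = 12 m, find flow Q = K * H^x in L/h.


Q = K * H^x
  = 2.0 * 12^0.6
  = 2.0 * 4.4413
  = 8.88 L/h


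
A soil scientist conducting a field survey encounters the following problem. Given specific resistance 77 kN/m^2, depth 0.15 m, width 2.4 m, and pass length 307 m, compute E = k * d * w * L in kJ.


E = k * d * w * L
  = 77 * 0.15 * 2.4 * 307
  = 8510.04 kJ


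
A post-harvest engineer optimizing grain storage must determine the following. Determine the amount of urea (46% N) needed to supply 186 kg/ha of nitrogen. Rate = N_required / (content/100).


Rate = N_required / (N_content / 100)
     = 186 / (46 / 100)
     = 186 / 0.46
     = 404.35 kg/ha


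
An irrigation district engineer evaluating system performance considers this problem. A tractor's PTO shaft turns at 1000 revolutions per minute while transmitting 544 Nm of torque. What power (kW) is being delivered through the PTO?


P = 2*pi*n*T / 60000
  = 2*pi * 1000 * 544 / 60000
  = 3418052.81 / 60000
  = 56.97 kW


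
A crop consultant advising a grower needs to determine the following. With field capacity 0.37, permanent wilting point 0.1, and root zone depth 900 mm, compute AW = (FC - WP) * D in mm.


AW = (FC - WP) * D
   = (0.37 - 0.1) * 900
   = 0.27 * 900
   = 243 mm


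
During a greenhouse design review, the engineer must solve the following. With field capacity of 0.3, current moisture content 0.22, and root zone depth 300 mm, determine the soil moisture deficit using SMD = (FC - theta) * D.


SMD = (FC - theta) * D
    = (0.3 - 0.22) * 300
    = 0.080 * 300
    = 24 mm


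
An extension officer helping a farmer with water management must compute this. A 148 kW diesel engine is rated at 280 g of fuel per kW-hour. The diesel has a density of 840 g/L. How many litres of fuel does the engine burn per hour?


FC = P * BSFC / rho_fuel
   = 148 * 280 / 840
   = 41440 / 840
   = 49.33 L/h


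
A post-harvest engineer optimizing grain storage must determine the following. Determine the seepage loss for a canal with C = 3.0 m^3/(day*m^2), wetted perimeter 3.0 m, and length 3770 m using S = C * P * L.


S = C * P * L
  = 3.0 * 3.0 * 3770
  = 33930 m^3/day


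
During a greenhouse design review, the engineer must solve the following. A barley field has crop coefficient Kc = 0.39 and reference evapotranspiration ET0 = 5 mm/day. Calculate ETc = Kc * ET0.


ETc = Kc * ET0
    = 0.39 * 5
    = 1.95 mm/day


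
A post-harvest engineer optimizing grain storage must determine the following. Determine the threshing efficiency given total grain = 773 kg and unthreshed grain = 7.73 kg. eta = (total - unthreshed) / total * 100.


eta = (total - unthreshed) / total * 100
    = (773 - 7.73) / 773 * 100
    = 765.27 / 773 * 100
    = 99%


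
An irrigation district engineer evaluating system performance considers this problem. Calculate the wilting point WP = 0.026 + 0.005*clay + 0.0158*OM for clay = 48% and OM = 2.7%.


WP = 0.026 + 0.005*48 + 0.0158*2.7
   = 0.026 + 0.2400 + 0.0427
   = 0.3087


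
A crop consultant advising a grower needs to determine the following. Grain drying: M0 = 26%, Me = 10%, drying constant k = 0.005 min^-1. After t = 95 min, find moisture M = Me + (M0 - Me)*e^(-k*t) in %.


M = Me + (M0 - Me) * e^(-k*t)
  = 10 + (26 - 10) * e^(-0.005*95)
  = 10 + 16 * e^(-0.475)
  = 10 + 16 * 0.62189
  = 10 + 9.9502
  = 19.95%


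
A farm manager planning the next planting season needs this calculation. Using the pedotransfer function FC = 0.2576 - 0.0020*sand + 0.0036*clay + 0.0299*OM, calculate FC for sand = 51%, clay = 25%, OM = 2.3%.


FC = 0.2576 - 0.0020*51 + 0.0036*25 + 0.0299*2.3
   = 0.2576 - 0.1020 + 0.0900 + 0.0688
   = 0.3144


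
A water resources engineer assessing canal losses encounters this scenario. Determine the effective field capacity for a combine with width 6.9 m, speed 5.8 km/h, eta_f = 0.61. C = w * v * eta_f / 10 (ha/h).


C = w * v * eta_f / 10
  = 6.9 * 5.8 * 0.61 / 10
  = 24.41 / 10
  = 2.44 ha/h


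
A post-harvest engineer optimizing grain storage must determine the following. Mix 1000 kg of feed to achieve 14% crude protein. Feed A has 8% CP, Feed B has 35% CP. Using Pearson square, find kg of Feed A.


parts_A = CP_b - target = 35 - 14 = 21
parts_B = target - CP_a = 14 - 8 = 6
total_parts = 21 + 6 = 27
Feed A = 1000 * 21 / 27 = 777.78 kg
Feed B = 1000 * 6 / 27 = 222.22 kg

777.78 kg


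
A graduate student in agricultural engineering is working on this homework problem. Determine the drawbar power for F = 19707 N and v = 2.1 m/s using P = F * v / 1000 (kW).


P = F * v / 1000
  = 19707 * 2.1 / 1000
  = 41384.70 / 1000
  = 41.38 kW


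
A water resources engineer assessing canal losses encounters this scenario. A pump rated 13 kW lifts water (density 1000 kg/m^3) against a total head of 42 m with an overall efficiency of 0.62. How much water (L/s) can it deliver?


Q = (P * 1000 * eta) / (rho * g * H)
  = (13 * 1000 * 0.62) / (1000 * 9.81 * 42)
  = 8060 / 412020
  = 0.01956 m^3/s = 19.56 L/s


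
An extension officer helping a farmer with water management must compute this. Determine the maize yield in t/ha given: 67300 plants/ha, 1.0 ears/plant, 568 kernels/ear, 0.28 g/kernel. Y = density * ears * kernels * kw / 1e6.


Y = density * ears * kernels * kw
  = 67300 * 1.0 * 568 * 0.28 g/ha
  = 10703392.00 g/ha
  = 10703.39 kg/ha = 10.70 t/ha


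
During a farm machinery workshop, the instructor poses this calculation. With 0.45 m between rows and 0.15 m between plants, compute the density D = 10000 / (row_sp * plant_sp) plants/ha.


D = 10000 / (row_sp * plant_sp)
  = 10000 / (0.45 * 0.15)
  = 10000 / 0.0675
  = 148148.15 plants/ha


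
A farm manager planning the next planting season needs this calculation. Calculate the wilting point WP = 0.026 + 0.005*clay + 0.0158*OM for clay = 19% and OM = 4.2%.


WP = 0.026 + 0.005*19 + 0.0158*4.2
   = 0.026 + 0.0950 + 0.0664
   = 0.1874


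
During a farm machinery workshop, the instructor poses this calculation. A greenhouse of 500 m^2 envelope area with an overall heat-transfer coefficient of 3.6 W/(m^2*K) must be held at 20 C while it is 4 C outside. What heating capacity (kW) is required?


dT = 20 - (4) = 16 K
Q = U * A * dT
  = 3.6 * 500 * 16
  = 28800 W = 28.80 kW


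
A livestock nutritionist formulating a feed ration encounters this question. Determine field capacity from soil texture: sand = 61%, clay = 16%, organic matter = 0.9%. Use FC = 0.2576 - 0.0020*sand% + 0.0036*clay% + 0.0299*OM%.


FC = 0.2576 - 0.0020*61 + 0.0036*16 + 0.0299*0.9
   = 0.2576 - 0.1220 + 0.0576 + 0.0269
   = 0.2201


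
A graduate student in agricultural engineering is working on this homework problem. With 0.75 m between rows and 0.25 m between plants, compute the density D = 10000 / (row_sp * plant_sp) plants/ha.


D = 10000 / (row_sp * plant_sp)
  = 10000 / (0.75 * 0.25)
  = 10000 / 0.1875
  = 53333.33 plants/ha


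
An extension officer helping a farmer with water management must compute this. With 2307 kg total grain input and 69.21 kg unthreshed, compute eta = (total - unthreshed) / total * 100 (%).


eta = (total - unthreshed) / total * 100
    = (2307 - 69.21) / 2307 * 100
    = 2237.79 / 2307 * 100
    = 97%


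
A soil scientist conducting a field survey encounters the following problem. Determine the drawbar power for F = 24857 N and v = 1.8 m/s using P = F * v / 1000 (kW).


P = F * v / 1000
  = 24857 * 1.8 / 1000
  = 44742.60 / 1000
  = 44.74 kW


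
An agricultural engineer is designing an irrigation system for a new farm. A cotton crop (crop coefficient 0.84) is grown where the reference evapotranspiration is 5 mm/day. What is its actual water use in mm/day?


ETc = Kc * ET0
    = 0.84 * 5
    = 4.20 mm/day


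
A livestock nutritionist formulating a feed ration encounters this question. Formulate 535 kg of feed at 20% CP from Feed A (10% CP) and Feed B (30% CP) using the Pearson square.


parts_A = CP_b - target = 30 - 20 = 10
parts_B = target - CP_a = 20 - 10 = 10
total_parts = 10 + 10 = 20
Feed A = 535 * 10 / 20 = 267.50 kg
Feed B = 535 * 10 / 20 = 267.50 kg


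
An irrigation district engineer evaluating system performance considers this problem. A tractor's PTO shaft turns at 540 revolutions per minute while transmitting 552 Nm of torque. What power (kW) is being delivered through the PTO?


P = 2*pi*n*T / 60000
  = 2*pi * 540 * 552 / 60000
  = 1872891.88 / 60000
  = 31.21 kW


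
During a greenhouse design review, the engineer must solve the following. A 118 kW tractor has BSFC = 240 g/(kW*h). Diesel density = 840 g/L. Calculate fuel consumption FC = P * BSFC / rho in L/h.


FC = P * BSFC / rho_fuel
   = 118 * 240 / 840
   = 28320 / 840
   = 33.71 L/h


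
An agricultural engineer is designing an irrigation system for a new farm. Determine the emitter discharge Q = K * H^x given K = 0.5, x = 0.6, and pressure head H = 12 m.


Q = K * H^x
  = 0.5 * 12^0.6
  = 0.5 * 4.4413
  = 2.22 L/h


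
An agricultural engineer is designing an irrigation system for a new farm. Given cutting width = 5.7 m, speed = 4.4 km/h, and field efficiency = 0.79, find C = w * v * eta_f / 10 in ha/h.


C = w * v * eta_f / 10
  = 5.7 * 4.4 * 0.79 / 10
  = 19.81 / 10
  = 1.98 ha/h


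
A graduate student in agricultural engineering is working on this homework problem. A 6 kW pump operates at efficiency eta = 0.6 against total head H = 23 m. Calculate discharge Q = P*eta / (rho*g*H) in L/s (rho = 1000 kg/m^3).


Q = (P * 1000 * eta) / (rho * g * H)
  = (6 * 1000 * 0.6) / (1000 * 9.81 * 23)
  = 3600 / 225630
  = 0.01596 m^3/s = 15.96 L/s


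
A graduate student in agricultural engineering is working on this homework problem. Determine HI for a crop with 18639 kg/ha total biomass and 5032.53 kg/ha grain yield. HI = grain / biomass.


HI = grain_yield / biomass
   = 5032.53 / 18639
   = 0.27


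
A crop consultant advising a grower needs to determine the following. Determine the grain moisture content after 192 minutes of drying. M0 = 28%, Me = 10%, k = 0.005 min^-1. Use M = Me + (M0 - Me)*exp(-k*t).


M = Me + (M0 - Me) * e^(-k*t)
  = 10 + (28 - 10) * e^(-0.005*192)
  = 10 + 18 * e^(-0.960)
  = 10 + 18 * 0.38289
  = 10 + 6.8921
  = 16.89%


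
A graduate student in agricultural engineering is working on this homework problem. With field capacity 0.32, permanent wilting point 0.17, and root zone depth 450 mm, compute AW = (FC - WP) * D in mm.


AW = (FC - WP) * D
   = (0.32 - 0.17) * 450
   = 0.15 * 450
   = 67.50 mm


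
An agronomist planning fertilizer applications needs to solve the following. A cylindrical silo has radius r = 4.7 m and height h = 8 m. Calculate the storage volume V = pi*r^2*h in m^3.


V = pi * r^2 * h
  = pi * 4.7^2 * 8
  = pi * 22.09 * 8
  = 555.18 m^3


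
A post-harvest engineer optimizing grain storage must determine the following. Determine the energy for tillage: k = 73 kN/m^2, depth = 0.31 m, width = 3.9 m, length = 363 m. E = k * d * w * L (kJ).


E = k * d * w * L
  = 73 * 0.31 * 3.9 * 363
  = 32037.29 kJ


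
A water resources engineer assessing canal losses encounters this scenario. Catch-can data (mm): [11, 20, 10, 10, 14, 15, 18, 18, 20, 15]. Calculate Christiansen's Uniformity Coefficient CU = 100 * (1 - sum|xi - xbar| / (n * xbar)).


xbar = 151 / 10 = 15.100
sum|xi - xbar| = 31.200
CU = 100 * (1 - 31.200 / (10 * 15.100))
   = 100 * (1 - 0.2066)
   = 79.34%


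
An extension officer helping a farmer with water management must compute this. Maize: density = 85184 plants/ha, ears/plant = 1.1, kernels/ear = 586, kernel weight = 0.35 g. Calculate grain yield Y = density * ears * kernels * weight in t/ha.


Y = density * ears * kernels * kw
  = 85184 * 1.1 * 586 * 0.35 g/ha
  = 19218362.24 g/ha
  = 19218.36 kg/ha = 19.22 t/ha


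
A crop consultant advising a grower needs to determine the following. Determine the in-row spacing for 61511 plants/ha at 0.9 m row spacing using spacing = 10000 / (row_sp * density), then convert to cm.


spacing = 10000 / (row_sp * density)
        = 10000 / (0.9 * 61511)
        = 10000 / 55359.90
        = 0.18064 m = 18.06 cm


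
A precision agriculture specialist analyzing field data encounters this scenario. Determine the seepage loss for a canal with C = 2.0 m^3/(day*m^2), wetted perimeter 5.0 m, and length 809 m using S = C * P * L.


S = C * P * L
  = 2.0 * 5.0 * 809
  = 8090 m^3/day


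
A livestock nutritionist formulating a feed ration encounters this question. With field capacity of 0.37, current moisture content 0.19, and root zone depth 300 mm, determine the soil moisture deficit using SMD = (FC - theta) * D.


SMD = (FC - theta) * D
    = (0.37 - 0.19) * 300
    = 0.180 * 300
    = 54 mm
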